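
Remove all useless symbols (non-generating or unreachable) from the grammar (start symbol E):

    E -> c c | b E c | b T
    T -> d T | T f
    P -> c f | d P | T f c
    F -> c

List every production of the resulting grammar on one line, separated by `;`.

E -> c c | b E c

Generating nonterminals: {E, F, P}.
Reachable from E after that: {E}.
Removed useless symbols: {F, P, T} and every production mentioning them.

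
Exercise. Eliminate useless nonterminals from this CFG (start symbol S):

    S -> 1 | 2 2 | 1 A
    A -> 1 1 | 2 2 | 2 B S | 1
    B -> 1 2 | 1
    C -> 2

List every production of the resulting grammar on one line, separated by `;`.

Generating nonterminals: {A, B, C, S}.
Reachable from S after that: {A, B, S}.
Removed useless symbols: {C} and every production mentioning them.

S -> 1 | 2 2 | 1 A; A -> 1 1 | 2 2 | 2 B S | 1; B -> 1 2 | 1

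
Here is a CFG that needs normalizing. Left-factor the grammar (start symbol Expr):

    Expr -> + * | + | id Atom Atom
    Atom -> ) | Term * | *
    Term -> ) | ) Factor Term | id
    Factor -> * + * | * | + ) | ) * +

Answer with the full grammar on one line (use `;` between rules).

Expr -> id Atom Atom | + Expr1; Atom -> ) | Term * | *; Term -> id | ) Term1; Factor -> + ) | ) * + | * Factor1; Expr1 -> * | ε; Term1 -> ε | Factor Term; Factor1 -> + * | ε

Expr has alternatives sharing prefix '+': factor to Expr → + Expr1 with Expr1 → * | ε.
Term has alternatives sharing prefix ')': factor to Term → ) Term1 with Term1 → ε | Factor Term.
Factor has alternatives sharing prefix '*': factor to Factor → * Factor1 with Factor1 → + * | ε.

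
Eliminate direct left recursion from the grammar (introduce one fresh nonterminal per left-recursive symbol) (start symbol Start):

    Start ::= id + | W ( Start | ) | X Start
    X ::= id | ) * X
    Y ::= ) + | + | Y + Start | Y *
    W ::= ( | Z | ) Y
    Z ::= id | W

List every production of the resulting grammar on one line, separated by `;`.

Left recursion appears on Y.
For Y: α = {+ Start, *}, β = {) +, +}. Rewrite as Y → β Y1 and Y1 → α Y1 | ε.

Start ::= id + | W ( Start | ) | X Start; X ::= id | ) * X; Y ::= ) + Y1 | + Y1; W ::= ( | Z | ) Y; Z ::= id | W; Y1 ::= + Start Y1 | * Y1 | ε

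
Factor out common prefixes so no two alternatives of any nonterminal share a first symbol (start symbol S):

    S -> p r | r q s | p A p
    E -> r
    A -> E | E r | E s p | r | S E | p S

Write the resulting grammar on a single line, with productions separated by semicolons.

S has alternatives sharing prefix 'p': factor to S → p S' with S' → r | A p.
A has alternatives sharing prefix 'E': factor to A → E A' with A' → ε | r | s p.

S -> r q s | p S'; E -> r; A -> r | S E | p S | E A'; S' -> r | A p; A' -> ε | r | s p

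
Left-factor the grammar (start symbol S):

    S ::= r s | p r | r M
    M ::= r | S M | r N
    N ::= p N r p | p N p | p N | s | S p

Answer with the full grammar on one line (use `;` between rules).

S has alternatives sharing prefix 'r': factor to S → r S' with S' → s | M.
M has alternatives sharing prefix 'r': factor to M → r M' with M' → ε | N.
N has alternatives sharing prefix 'p N': factor to N → p N N' with N' → r p | p | ε.

S ::= p r | r S'; M ::= S M | r M'; N ::= s | S p | p N N'; S' ::= s | M; M' ::= eps | N; N' ::= r p | p | eps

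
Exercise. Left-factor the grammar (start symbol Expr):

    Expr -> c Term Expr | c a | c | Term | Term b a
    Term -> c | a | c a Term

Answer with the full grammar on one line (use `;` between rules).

Expr -> c Expr1 | Term Expr2; Term -> a | c Term1; Expr1 -> Term Expr | a | ε; Expr2 -> ε | b a; Term1 -> ε | a Term

Expr has alternatives sharing prefix 'c': factor to Expr → c Expr1 with Expr1 → Term Expr | a | ε.
Expr has alternatives sharing prefix 'Term': factor to Expr → Term Expr2 with Expr2 → ε | b a.
Term has alternatives sharing prefix 'c': factor to Term → c Term1 with Term1 → ε | a Term.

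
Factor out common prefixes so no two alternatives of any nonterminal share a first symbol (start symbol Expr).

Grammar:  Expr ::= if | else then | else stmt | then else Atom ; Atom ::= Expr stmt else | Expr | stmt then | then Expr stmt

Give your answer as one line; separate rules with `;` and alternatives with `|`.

Expr ::= if | then else Atom | else Expr1; Atom ::= stmt then | then Expr stmt | Expr Atom1; Expr1 ::= then | stmt; Atom1 ::= stmt else | ε

Expr has alternatives sharing prefix 'else': factor to Expr → else Expr1 with Expr1 → then | stmt.
Atom has alternatives sharing prefix 'Expr': factor to Atom → Expr Atom1 with Atom1 → stmt else | ε.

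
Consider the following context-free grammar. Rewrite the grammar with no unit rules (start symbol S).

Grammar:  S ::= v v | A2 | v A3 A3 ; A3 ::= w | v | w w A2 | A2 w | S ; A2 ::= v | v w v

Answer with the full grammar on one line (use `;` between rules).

Unit pairs: A3 ⇒* {A2, S}; S ⇒* {A2}.
Replace each nonterminal's rules with the union of the non-unit rules of every nonterminal it unit-derives.

S ::= v | v w v | v v | v A3 A3; A3 ::= v | v w v | v v | v A3 A3 | w | w w A2 | A2 w; A2 ::= v | v w v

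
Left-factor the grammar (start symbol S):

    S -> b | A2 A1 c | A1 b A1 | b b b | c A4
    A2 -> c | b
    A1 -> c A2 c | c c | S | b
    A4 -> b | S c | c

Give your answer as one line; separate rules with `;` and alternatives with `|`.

S has alternatives sharing prefix 'b': factor to S → b S' with S' → ε | b b.
A1 has alternatives sharing prefix 'c': factor to A1 → c A1' with A1' → A2 c | c.

S -> A2 A1 c | A1 b A1 | c A4 | b S'; A2 -> c | b; A1 -> S | b | c A1'; A4 -> b | S c | c; S' -> eps | b b; A1' -> A2 c | c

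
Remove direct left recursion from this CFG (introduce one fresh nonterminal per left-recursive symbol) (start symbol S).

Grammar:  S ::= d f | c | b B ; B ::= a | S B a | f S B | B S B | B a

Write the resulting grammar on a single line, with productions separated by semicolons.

S ::= d f | c | b B; B ::= a B' | S B a B' | f S B B'; B' ::= S B B' | a B' | epsilon

B is directly left-recursive.
For B: α = {S B, a}, β = {a, S B a, f S B}. Rewrite as B → β B' and B' → α B' | ε.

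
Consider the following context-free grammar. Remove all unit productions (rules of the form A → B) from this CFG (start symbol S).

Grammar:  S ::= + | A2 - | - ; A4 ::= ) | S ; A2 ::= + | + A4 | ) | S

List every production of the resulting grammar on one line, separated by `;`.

Unit pairs: A2 ⇒* {S}; A4 ⇒* {S}.
For every A with A ⇒* B via unit rules, add B's non-unit alternatives to A; then delete every rule of the form X → Y.

S ::= + | A2 - | -; A4 ::= ) | + | A2 - | -; A2 ::= + | + A4 | ) | A2 - | -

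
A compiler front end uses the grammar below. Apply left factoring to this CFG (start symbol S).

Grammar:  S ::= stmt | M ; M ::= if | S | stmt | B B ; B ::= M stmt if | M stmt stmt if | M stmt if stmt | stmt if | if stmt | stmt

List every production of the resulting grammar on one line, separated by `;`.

S ::= stmt | M; M ::= if | S | stmt | B B; B ::= if stmt | M stmt B' | stmt B''; B' ::= stmt if | if B'''; B'' ::= if | ε; B''' ::= ε | stmt

B has alternatives sharing prefix 'M stmt': factor to B → M stmt B' with B' → if | stmt if | if stmt.
B has alternatives sharing prefix 'stmt': factor to B → stmt B'' with B'' → if | ε.
B' has alternatives sharing prefix 'if': factor to B' → if B''' with B''' → ε | stmt.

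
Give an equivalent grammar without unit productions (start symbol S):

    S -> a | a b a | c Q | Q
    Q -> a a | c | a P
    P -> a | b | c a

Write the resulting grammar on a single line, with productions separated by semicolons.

Unit pairs: S ⇒* {Q}.
For every A with A ⇒* B via unit rules, add B's non-unit alternatives to A; then delete every rule of the form X → Y.

S -> a | a b a | c Q | a a | c | a P; Q -> a a | c | a P; P -> a | b | c a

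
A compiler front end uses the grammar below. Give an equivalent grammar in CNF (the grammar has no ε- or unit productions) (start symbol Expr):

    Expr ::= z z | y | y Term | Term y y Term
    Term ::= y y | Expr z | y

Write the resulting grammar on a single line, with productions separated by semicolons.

Introduce a nonterminal for each terminal appearing in a rule of length ≥ 2: X1 → z, X2 → y.
Binarize each right-hand side of length ≥ 3 by chaining fresh nonterminals (Y1, Y2, …): affected rules were Expr → Term X2 X2 Term.

Expr ::= X1 X1 | y | X2 Term | Term Y1; Term ::= X2 X2 | Expr X1 | y; X1 ::= z; X2 ::= y; Y1 ::= X2 Y2; Y2 ::= X2 Term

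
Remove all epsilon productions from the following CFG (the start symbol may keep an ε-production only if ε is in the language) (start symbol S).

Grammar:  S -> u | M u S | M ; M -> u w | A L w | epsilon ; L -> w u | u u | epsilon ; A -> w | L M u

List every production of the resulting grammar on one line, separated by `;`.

Nullable set = {L, M, S}.
ε ∈ L(G) since S is nullable, so keep S → ε.
Expand every rule over subsets of its nullable positions: S → M u S gives M u S | M u | u S. M → A L w gives A L w | A w. A → L M u gives L M u | L u | M u | u.

S -> u | M u S | M u | u S | M | epsilon; M -> u w | A L w | A w; L -> w u | u u; A -> w | L M u | L u | M u | u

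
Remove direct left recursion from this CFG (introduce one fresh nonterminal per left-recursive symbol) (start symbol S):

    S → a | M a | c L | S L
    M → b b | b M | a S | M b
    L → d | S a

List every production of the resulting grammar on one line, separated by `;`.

S → a S' | M a S' | c L S'; M → b b M' | b M M' | a S M'; L → d | S a; S' → L S' | ε; M' → b M' | ε

S, M are directly left-recursive.
For S: α = {L}, β = {a, M a, c L}. Rewrite as S → β S' and S' → α S' | ε.
For M: α = {b}, β = {b b, b M, a S}. Rewrite as M → β M' and M' → α M' | ε.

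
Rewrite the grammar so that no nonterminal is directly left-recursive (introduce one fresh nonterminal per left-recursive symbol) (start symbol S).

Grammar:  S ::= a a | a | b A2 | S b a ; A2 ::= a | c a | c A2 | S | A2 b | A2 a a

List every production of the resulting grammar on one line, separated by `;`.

S ::= a a S' | a S' | b A2 S'; A2 ::= a A2' | c a A2' | c A2 A2' | S A2'; S' ::= b a S' | ε; A2' ::= b A2' | a a A2' | ε

Left recursion appears on S, A2.
For S: α = {b a}, β = {a a, a, b A2}. Rewrite as S → β S' and S' → α S' | ε.
For A2: α = {b, a a}, β = {a, c a, c A2, S}. Rewrite as A2 → β A2' and A2' → α A2' | ε.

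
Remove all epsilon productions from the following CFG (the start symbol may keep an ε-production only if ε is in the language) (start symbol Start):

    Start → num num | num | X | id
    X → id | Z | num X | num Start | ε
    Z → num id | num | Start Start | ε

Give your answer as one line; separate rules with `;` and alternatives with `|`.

The nullable symbols are {Start, X, Z}.
ε ∈ L(G) since Start is nullable, so keep Start → ε.
For each production, add variants omitting each subset of nullable occurrences: X → num X gives num X | num. Z → Start Start gives Start Start | Start.

Start → num num | num | X | id | ε; X → id | Z | num X | num | num Start; Z → num id | num | Start Start | Start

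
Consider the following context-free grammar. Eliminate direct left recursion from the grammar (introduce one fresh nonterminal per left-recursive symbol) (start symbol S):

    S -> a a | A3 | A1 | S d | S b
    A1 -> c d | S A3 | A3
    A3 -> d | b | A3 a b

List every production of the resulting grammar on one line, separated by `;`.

S, A3 are directly left-recursive.
For S: α = {d, b}, β = {a a, A3, A1}. Rewrite as S → β S' and S' → α S' | ε.
For A3: α = {a b}, β = {d, b}. Rewrite as A3 → β A3' and A3' → α A3' | ε.

S -> a a S' | A3 S' | A1 S'; A1 -> c d | S A3 | A3; A3 -> d A3' | b A3'; S' -> d S' | b S' | ε; A3' -> a b A3' | ε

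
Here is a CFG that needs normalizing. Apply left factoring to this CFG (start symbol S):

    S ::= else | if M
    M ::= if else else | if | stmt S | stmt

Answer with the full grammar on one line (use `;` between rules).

S ::= else | if M; M ::= if M' | stmt M''; M' ::= else else | ε; M'' ::= S | ε

M has alternatives sharing prefix 'if': factor to M → if M' with M' → else else | ε.
M has alternatives sharing prefix 'stmt': factor to M → stmt M'' with M'' → S | ε.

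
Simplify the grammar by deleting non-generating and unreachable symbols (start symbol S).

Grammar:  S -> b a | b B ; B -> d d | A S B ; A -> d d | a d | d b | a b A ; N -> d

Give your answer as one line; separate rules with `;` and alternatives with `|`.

Generating nonterminals: {A, B, N, S}.
Reachable from S after that: {A, B, S}.
Removed useless symbols: {N} and every production mentioning them.

S -> b a | b B; B -> d d | A S B; A -> d d | a d | d b | a b A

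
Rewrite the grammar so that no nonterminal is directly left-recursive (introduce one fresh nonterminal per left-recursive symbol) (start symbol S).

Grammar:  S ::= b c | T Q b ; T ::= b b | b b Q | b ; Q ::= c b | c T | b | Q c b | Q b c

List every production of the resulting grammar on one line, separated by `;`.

Directly left-recursive nonterminal: Q.
For Q: α = {c b, b c}, β = {c b, c T, b}. Rewrite as Q → β Q' and Q' → α Q' | ε.

S ::= b c | T Q b; T ::= b b | b b Q | b; Q ::= c b Q' | c T Q' | b Q'; Q' ::= c b Q' | b c Q' | ε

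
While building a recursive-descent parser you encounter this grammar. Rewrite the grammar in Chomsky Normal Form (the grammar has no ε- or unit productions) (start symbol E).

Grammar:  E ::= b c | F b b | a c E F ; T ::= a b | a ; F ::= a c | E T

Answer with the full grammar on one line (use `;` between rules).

E ::= X1 X2 | F Y1 | X3 Y2; T ::= X3 X1 | a; F ::= X3 X2 | E T; X1 ::= b; X2 ::= c; X3 ::= a; Y1 ::= X1 X1; Y2 ::= X2 Y3; Y3 ::= E F

Introduce a nonterminal for each terminal appearing in a rule of length ≥ 2: X1 → b, X2 → c, X3 → a.
Binarize each right-hand side of length ≥ 3 by chaining fresh nonterminals (Y1, Y2, …): affected rules were E → F X1 X1; E → X3 X2 E F.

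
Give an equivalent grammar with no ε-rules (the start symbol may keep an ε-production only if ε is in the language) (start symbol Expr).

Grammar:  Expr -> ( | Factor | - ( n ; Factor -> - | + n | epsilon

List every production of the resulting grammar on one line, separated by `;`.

Expr -> ( | Factor | - ( n | ε; Factor -> - | + n

Nullable set = {Expr, Factor}.
ε ∈ L(G) since Expr is nullable, so keep Expr → ε.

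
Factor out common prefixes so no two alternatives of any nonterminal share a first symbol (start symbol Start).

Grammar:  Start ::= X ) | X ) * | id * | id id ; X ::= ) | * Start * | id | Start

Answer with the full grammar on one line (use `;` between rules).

Start ::= X ) Start1 | id Start2; X ::= ) | * Start * | id | Start; Start1 ::= ε | *; Start2 ::= * | id

Start has alternatives sharing prefix 'X )': factor to Start → X ) Start1 with Start1 → ε | *.
Start has alternatives sharing prefix 'id': factor to Start → id Start2 with Start2 → * | id.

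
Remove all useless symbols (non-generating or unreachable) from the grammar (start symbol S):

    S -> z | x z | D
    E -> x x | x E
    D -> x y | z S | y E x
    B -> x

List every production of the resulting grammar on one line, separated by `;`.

S -> z | x z | D; E -> x x | x E; D -> x y | z S | y E x

Generating nonterminals: {B, D, E, S}.
Reachable from S after that: {D, E, S}.
Removed useless symbols: {B} and every production mentioning them.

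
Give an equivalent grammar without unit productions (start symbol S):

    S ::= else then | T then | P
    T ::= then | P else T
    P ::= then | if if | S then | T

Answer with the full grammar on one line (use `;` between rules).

S ::= else then | T then | then | if if | S then | P else T; T ::= then | P else T; P ::= then | if if | S then | P else T

Unit pairs: P ⇒* {T}; S ⇒* {P, T}.
For every A with A ⇒* B via unit rules, add B's non-unit alternatives to A; then delete every rule of the form X → Y.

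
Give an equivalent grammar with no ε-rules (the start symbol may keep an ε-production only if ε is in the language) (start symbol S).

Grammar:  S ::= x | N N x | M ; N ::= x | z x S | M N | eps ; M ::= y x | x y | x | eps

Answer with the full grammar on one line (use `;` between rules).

Nullable nonterminals: {M, N, S}.
ε ∈ L(G) since S is nullable, so keep S → ε.
For each production, add variants omitting each subset of nullable occurrences: S → N N x gives N N x | N x. N → z x S gives z x S | z x. N → M N gives M N | M.

S ::= x | N N x | N x | M | ε; N ::= x | z x S | z x | M N | M; M ::= y x | x y | x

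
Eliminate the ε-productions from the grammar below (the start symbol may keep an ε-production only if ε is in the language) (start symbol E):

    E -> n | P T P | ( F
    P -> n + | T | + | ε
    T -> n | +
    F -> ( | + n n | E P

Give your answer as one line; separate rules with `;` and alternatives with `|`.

Nullable set = {P}.
ε ∉ L(G), so no ε-production is kept.
Add the nullable-subset variants: E → P T P gives P T P | P T | T P | T. F → E P gives E P | E.

E -> n | P T P | P T | T P | T | ( F; P -> n + | T | +; T -> n | +; F -> ( | + n n | E P | E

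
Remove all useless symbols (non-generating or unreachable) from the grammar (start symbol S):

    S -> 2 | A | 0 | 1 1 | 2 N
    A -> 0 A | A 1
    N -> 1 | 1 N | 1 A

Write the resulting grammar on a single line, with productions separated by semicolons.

S -> 2 | 0 | 1 1 | 2 N; N -> 1 | 1 N

Generating nonterminals: {N, S}.
Reachable from S after that: {N, S}.
Removed useless symbols: {A} and every production mentioning them.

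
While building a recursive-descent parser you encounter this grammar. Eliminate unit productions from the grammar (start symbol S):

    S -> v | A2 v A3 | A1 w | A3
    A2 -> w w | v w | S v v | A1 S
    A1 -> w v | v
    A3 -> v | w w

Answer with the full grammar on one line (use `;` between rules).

S -> v | A2 v A3 | A1 w | w w; A2 -> w w | v w | S v v | A1 S; A1 -> w v | v; A3 -> v | w w

Unit pairs: S ⇒* {A3}.
Replace each nonterminal's rules with the union of the non-unit rules of every nonterminal it unit-derives.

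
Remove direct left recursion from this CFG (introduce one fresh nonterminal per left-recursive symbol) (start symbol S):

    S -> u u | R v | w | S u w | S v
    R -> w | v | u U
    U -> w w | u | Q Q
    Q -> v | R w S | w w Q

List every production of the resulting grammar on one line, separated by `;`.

Directly left-recursive nonterminal: S.
For S: α = {u w, v}, β = {u u, R v, w}. Rewrite as S → β S' and S' → α S' | ε.

S -> u u S' | R v S' | w S'; R -> w | v | u U; U -> w w | u | Q Q; Q -> v | R w S | w w Q; S' -> u w S' | v S' | eps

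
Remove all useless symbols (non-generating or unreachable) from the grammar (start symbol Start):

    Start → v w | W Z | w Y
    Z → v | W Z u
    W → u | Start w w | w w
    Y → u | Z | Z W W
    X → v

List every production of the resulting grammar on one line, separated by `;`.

Generating nonterminals: {Start, W, X, Y, Z}.
Reachable from Start after that: {Start, W, Y, Z}.
Removed useless symbols: {X} and every production mentioning them.

Start → v w | W Z | w Y; Z → v | W Z u; W → u | Start w w | w w; Y → u | Z | Z W W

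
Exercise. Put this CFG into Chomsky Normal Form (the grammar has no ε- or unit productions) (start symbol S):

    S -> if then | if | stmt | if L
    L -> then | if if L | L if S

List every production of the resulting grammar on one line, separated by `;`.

Introduce a nonterminal for each terminal appearing in a rule of length ≥ 2: X1 → if, X2 → then.
Binarize each right-hand side of length ≥ 3 by chaining fresh nonterminals (Y1, Y2, …): affected rules were L → X1 X1 L; L → L X1 S.

S -> X1 X2 | if | stmt | X1 L; L -> then | X1 Y1 | L Y2; X1 -> if; X2 -> then; Y1 -> X1 L; Y2 -> X1 S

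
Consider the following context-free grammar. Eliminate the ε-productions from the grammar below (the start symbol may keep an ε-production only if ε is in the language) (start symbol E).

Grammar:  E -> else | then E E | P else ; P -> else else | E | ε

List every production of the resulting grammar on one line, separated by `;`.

Nullable nonterminals: {P}.
ε ∉ L(G), so no ε-production is kept.

E -> else | then E E | P else; P -> else else | E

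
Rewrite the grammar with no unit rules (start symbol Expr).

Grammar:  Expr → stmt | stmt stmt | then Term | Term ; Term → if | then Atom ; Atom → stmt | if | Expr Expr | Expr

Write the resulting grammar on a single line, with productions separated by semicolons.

Unit pairs: Atom ⇒* {Expr, Term}; Expr ⇒* {Term}.
For each unit pair (A, B), copy every non-unit production of B to A, then drop all unit productions.

Expr → if | then Atom | stmt | stmt stmt | then Term; Term → if | then Atom; Atom → if | then Atom | stmt | Expr Expr | stmt stmt | then Term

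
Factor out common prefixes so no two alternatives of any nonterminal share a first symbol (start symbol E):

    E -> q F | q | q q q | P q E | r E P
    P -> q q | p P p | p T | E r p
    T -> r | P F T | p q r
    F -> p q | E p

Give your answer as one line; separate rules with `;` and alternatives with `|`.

E -> P q E | r E P | q E'; P -> q q | E r p | p P'; T -> r | P F T | p q r; F -> p q | E p; E' -> F | ε | q q; P' -> P p | T

E has alternatives sharing prefix 'q': factor to E → q E' with E' → F | ε | q q.
P has alternatives sharing prefix 'p': factor to P → p P' with P' → P p | T.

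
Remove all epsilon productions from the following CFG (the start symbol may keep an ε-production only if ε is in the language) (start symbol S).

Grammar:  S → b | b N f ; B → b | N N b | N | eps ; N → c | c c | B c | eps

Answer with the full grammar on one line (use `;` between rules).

Nullable set = {B, N}.
ε ∉ L(G), so no ε-production is kept.
Add the nullable-subset variants: S → b N f gives b N f | b f. B → N N b gives N N b | N b.

S → b | b N f | b f; B → b | N N b | N b | N; N → c | c c | B c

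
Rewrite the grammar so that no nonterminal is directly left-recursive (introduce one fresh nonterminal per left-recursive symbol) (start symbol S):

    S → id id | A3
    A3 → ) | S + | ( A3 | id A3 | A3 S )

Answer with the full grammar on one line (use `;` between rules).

S → id id | A3; A3 → ) A3' | S + A3' | ( A3 A3' | id A3 A3'; A3' → S ) A3' | ε

Left recursion appears on A3.
For A3: α = {S )}, β = {), S +, ( A3, id A3}. Rewrite as A3 → β A3' and A3' → α A3' | ε.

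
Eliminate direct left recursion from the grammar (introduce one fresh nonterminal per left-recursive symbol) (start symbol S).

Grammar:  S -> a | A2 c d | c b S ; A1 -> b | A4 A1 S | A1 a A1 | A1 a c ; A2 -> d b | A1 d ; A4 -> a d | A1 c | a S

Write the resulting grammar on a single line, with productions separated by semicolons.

S -> a | A2 c d | c b S; A1 -> b A1' | A4 A1 S A1'; A2 -> d b | A1 d; A4 -> a d | A1 c | a S; A1' -> a A1 A1' | a c A1' | ε

Directly left-recursive nonterminal: A1.
For A1: α = {a A1, a c}, β = {b, A4 A1 S}. Rewrite as A1 → β A1' and A1' → α A1' | ε.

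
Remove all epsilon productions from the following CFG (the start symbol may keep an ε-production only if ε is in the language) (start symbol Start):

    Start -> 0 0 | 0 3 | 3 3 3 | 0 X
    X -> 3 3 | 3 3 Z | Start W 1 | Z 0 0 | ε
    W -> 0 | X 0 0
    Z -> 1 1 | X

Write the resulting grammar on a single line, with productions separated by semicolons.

Nullable set = {X, Z}.
ε ∉ L(G), so no ε-production is kept.
For each production, add variants omitting each subset of nullable occurrences: Start → 0 X gives 0 X | 0. X → Z 0 0 gives Z 0 0 | 0 0. W → X 0 0 gives X 0 0 | 0 0.

Start -> 0 0 | 0 3 | 3 3 3 | 0 X | 0; X -> 3 3 | 3 3 Z | Start W 1 | Z 0 0 | 0 0; W -> 0 | X 0 0 | 0 0; Z -> 1 1 | X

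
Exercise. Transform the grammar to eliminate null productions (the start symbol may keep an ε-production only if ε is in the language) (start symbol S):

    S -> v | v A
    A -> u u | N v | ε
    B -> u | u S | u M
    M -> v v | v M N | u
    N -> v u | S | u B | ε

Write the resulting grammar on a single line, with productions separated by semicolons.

S -> v | v A; A -> u u | N v | v; B -> u | u S | u M; M -> v v | v M N | v M | u; N -> v u | S | u B

The nullable symbols are {A, N}.
ε ∉ L(G), so no ε-production is kept.
Add the nullable-subset variants: A → N v gives N v | v. M → v M N gives v M N | v M.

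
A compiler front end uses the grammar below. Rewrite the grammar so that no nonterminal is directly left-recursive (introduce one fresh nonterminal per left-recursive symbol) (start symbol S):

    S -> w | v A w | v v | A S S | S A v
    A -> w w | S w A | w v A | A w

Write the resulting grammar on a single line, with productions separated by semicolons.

S -> w S' | v A w S' | v v S' | A S S S'; A -> w w A' | S w A A' | w v A A'; S' -> A v S' | eps; A' -> w A' | eps

Directly left-recursive nonterminals: S, A.
For S: α = {A v}, β = {w, v A w, v v, A S S}. Rewrite as S → β S' and S' → α S' | ε.
For A: α = {w}, β = {w w, S w A, w v A}. Rewrite as A → β A' and A' → α A' | ε.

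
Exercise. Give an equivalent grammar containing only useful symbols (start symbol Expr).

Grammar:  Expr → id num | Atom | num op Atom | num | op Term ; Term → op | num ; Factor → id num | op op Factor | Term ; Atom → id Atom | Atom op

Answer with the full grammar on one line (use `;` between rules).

Generating nonterminals: {Expr, Factor, Term}.
Reachable from Expr after that: {Expr, Term}.
Removed useless symbols: {Atom, Factor} and every production mentioning them.

Expr → id num | num | op Term; Term → op | num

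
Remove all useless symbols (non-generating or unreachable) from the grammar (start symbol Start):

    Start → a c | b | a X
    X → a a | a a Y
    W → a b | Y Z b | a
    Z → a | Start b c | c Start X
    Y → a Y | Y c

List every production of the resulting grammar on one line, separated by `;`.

Generating nonterminals: {Start, W, X, Z}.
Reachable from Start after that: {Start, X}.
Removed useless symbols: {W, Y, Z} and every production mentioning them.

Start → a c | b | a X; X → a a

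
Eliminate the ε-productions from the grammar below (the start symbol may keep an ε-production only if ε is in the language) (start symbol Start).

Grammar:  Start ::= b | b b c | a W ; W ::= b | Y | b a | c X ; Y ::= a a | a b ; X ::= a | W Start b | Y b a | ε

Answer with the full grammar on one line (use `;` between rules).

Start ::= b | b b c | a W; W ::= b | Y | b a | c X | c; Y ::= a a | a b; X ::= a | W Start b | Y b a

Nullable nonterminals: {X}.
ε ∉ L(G), so no ε-production is kept.
Add the nullable-subset variants: W → c X gives c X | c.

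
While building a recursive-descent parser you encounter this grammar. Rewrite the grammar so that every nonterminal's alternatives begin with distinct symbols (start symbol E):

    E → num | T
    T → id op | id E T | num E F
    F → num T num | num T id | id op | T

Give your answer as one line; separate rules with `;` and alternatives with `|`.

E → num | T; T → num E F | id T'; F → id op | T | num T F'; T' → op | E T; F' → num | id

T has alternatives sharing prefix 'id': factor to T → id T' with T' → op | E T.
F has alternatives sharing prefix 'num T': factor to F → num T F' with F' → num | id.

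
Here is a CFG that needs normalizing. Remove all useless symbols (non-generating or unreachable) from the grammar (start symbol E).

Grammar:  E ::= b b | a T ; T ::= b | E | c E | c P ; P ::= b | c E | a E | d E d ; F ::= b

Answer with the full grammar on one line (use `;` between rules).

Generating nonterminals: {E, F, P, T}.
Reachable from E after that: {E, P, T}.
Removed useless symbols: {F} and every production mentioning them.

E ::= b b | a T; T ::= b | E | c E | c P; P ::= b | c E | a E | d E d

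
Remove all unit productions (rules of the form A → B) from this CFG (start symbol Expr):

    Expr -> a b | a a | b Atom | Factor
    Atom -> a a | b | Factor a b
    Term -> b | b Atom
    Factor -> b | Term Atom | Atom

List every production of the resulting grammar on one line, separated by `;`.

Unit pairs: Expr ⇒* {Atom, Factor}; Factor ⇒* {Atom}.
Replace each nonterminal's rules with the union of the non-unit rules of every nonterminal it unit-derives.

Expr -> a a | b | Factor a b | Term Atom | a b | b Atom; Atom -> a a | b | Factor a b; Term -> b | b Atom; Factor -> a a | b | Factor a b | Term Atom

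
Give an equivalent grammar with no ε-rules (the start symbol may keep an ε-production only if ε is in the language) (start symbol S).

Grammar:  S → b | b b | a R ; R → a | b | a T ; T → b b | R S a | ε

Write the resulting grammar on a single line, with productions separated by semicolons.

S → b | b b | a R; R → a | b | a T; T → b b | R S a

The nullable symbols are {T}.
ε ∉ L(G), so no ε-production is kept.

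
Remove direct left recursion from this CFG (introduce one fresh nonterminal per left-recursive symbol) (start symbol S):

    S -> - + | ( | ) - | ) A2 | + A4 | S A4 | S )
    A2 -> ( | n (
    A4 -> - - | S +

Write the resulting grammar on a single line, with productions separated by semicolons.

S -> - + S' | ( S' | ) - S' | ) A2 S' | + A4 S'; A2 -> ( | n (; A4 -> - - | S +; S' -> A4 S' | ) S' | epsilon

S is directly left-recursive.
For S: α = {A4, )}, β = {- +, (, ) -, ) A2, + A4}. Rewrite as S → β S' and S' → α S' | ε.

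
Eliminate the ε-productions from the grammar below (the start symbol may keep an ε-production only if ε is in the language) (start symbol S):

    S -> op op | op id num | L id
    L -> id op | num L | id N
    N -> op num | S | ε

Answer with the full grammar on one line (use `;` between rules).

S -> op op | op id num | L id; L -> id op | num L | id N | id; N -> op num | S

The nullable symbols are {N}.
ε ∉ L(G), so no ε-production is kept.
Add the nullable-subset variants: L → id N gives id N | id.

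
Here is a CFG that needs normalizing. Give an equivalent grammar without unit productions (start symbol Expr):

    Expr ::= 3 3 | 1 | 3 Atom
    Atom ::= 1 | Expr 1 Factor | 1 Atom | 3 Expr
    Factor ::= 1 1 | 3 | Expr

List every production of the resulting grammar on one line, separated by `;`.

Expr ::= 3 3 | 1 | 3 Atom; Atom ::= 1 | Expr 1 Factor | 1 Atom | 3 Expr; Factor ::= 1 1 | 3 | 3 3 | 1 | 3 Atom

Unit pairs: Factor ⇒* {Expr}.
Replace each nonterminal's rules with the union of the non-unit rules of every nonterminal it unit-derives.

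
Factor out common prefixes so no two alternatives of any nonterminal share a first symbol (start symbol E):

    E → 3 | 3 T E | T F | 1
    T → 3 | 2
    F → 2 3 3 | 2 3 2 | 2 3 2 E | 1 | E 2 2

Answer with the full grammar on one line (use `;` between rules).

E → T F | 1 | 3 E'; T → 3 | 2; F → 1 | E 2 2 | 2 3 F'; E' → eps | T E; F' → 3 | 2 F''; F'' → eps | E

E has alternatives sharing prefix '3': factor to E → 3 E' with E' → ε | T E.
F has alternatives sharing prefix '2 3': factor to F → 2 3 F' with F' → 3 | 2 | 2 E.
F' has alternatives sharing prefix '2': factor to F' → 2 F'' with F'' → ε | E.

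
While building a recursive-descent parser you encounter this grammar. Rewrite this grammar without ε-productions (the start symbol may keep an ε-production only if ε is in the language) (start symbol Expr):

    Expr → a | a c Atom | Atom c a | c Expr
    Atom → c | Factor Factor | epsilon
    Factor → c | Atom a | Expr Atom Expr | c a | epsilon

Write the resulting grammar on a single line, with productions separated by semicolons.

Expr → a | a c Atom | a c | Atom c a | c a | c Expr; Atom → c | Factor Factor | Factor; Factor → c | Atom a | a | Expr Atom Expr | Expr Expr | c a

Nullable nonterminals: {Atom, Factor}.
ε ∉ L(G), so no ε-production is kept.
Expand every rule over subsets of its nullable positions: Expr → a c Atom gives a c Atom | a c. Expr → Atom c a gives Atom c a | c a. Atom → Factor Factor gives Factor Factor | Factor. Factor → Atom a gives Atom a | a.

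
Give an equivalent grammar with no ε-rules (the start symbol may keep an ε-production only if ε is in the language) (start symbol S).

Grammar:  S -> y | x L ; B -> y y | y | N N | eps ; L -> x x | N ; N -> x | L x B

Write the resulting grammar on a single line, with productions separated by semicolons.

The nullable symbols are {B}.
ε ∉ L(G), so no ε-production is kept.
Expand every rule over subsets of its nullable positions: N → L x B gives L x B | L x.

S -> y | x L; B -> y y | y | N N; L -> x x | N; N -> x | L x B | L x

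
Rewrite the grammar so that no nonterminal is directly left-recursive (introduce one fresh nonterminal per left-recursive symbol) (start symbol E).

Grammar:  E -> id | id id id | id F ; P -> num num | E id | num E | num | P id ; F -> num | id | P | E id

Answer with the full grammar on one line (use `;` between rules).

Left recursion appears on P.
For P: α = {id}, β = {num num, E id, num E, num}. Rewrite as P → β P' and P' → α P' | ε.

E -> id | id id id | id F; P -> num num P' | E id P' | num E P' | num P'; F -> num | id | P | E id; P' -> id P' | ε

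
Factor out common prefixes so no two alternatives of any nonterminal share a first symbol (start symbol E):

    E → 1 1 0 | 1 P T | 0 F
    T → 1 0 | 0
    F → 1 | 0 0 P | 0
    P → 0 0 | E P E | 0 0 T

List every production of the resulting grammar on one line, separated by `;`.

E has alternatives sharing prefix '1': factor to E → 1 E' with E' → 1 0 | P T.
F has alternatives sharing prefix '0': factor to F → 0 F' with F' → 0 P | ε.
P has alternatives sharing prefix '0 0': factor to P → 0 0 P' with P' → ε | T.

E → 0 F | 1 E'; T → 1 0 | 0; F → 1 | 0 F'; P → E P E | 0 0 P'; E' → 1 0 | P T; F' → 0 P | eps; P' → eps | T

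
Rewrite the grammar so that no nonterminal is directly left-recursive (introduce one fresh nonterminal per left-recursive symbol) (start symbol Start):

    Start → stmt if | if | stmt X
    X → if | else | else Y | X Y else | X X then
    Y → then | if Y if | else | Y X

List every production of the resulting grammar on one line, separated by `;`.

Start → stmt if | if | stmt X; X → if X1 | else X1 | else Y X1; Y → then Y1 | if Y if Y1 | else Y1; X1 → Y else X1 | X then X1 | ε; Y1 → X Y1 | ε

Left recursion appears on X, Y.
For X: α = {Y else, X then}, β = {if, else, else Y}. Rewrite as X → β X1 and X1 → α X1 | ε.
For Y: α = {X}, β = {then, if Y if, else}. Rewrite as Y → β Y1 and Y1 → α Y1 | ε.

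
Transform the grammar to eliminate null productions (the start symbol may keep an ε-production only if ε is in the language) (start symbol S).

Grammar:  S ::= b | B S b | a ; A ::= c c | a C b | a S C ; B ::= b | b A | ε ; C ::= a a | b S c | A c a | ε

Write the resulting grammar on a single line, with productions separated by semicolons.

Nullable nonterminals: {B, C}.
ε ∉ L(G), so no ε-production is kept.
Add the nullable-subset variants: S → B S b gives B S b | S b. A → a C b gives a C b | a b. A → a S C gives a S C | a S.

S ::= b | B S b | S b | a; A ::= c c | a C b | a b | a S C | a S; B ::= b | b A; C ::= a a | b S c | A c a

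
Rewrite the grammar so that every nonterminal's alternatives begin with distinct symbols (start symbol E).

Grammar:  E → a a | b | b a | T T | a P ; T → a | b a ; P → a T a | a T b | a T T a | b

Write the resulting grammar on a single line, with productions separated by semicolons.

E has alternatives sharing prefix 'a': factor to E → a E' with E' → a | P.
E has alternatives sharing prefix 'b': factor to E → b E'' with E'' → ε | a.
P has alternatives sharing prefix 'a T': factor to P → a T P' with P' → a | b | T a.

E → T T | a E' | b E''; T → a | b a; P → b | a T P'; E' → a | P; E'' → epsilon | a; P' → a | b | T a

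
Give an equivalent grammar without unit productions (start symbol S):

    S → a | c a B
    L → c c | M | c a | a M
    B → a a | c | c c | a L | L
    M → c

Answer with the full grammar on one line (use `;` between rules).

Unit pairs: B ⇒* {L, M}; L ⇒* {M}.
Replace each nonterminal's rules with the union of the non-unit rules of every nonterminal it unit-derives.

S → a | c a B; L → c c | c a | a M | c; B → c c | c a | a M | a a | c | a L; M → c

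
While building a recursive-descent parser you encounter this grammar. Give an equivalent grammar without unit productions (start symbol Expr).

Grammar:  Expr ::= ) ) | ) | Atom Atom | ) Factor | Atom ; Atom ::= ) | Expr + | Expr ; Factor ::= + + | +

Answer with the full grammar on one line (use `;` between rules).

Expr ::= ) | Expr + | ) ) | Atom Atom | ) Factor; Atom ::= ) | Expr + | ) ) | Atom Atom | ) Factor; Factor ::= + + | +

Unit pairs: Atom ⇒* {Expr}; Expr ⇒* {Atom}.
For each unit pair (A, B), copy every non-unit production of B to A, then drop all unit productions.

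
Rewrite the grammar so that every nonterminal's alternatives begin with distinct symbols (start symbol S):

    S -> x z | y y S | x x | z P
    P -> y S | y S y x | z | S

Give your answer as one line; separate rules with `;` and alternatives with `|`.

S has alternatives sharing prefix 'x': factor to S → x S' with S' → z | x.
P has alternatives sharing prefix 'y S': factor to P → y S P' with P' → ε | y x.

S -> y y S | z P | x S'; P -> z | S | y S P'; S' -> z | x; P' -> ε | y x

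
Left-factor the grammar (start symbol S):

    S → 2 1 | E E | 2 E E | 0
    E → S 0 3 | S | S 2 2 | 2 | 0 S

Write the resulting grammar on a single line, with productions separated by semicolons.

S → E E | 0 | 2 S'; E → 2 | 0 S | S E'; S' → 1 | E E; E' → 0 3 | ε | 2 2

S has alternatives sharing prefix '2': factor to S → 2 S' with S' → 1 | E E.
E has alternatives sharing prefix 'S': factor to E → S E' with E' → 0 3 | ε | 2 2.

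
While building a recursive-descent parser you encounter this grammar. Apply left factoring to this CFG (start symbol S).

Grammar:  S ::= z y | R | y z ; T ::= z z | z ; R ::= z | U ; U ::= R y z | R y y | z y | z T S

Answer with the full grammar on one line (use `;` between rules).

S ::= z y | R | y z; T ::= z T'; R ::= z | U; U ::= R y U' | z U''; T' ::= z | ε; U' ::= z | y; U'' ::= y | T S

T has alternatives sharing prefix 'z': factor to T → z T' with T' → z | ε.
U has alternatives sharing prefix 'R y': factor to U → R y U' with U' → z | y.
U has alternatives sharing prefix 'z': factor to U → z U'' with U'' → y | T S.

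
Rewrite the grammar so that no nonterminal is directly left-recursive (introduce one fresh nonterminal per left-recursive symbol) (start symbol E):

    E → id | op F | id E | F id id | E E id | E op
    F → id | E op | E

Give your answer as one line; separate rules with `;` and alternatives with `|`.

Directly left-recursive nonterminal: E.
For E: α = {E id, op}, β = {id, op F, id E, F id id}. Rewrite as E → β E' and E' → α E' | ε.

E → id E' | op F E' | id E E' | F id id E'; F → id | E op | E; E' → E id E' | op E' | ε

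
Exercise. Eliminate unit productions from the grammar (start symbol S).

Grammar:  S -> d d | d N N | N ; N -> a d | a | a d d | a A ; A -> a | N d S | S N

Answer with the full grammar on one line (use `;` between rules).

Unit pairs: S ⇒* {N}.
For each unit pair (A, B), copy every non-unit production of B to A, then drop all unit productions.

S -> d d | d N N | a d | a | a d d | a A; N -> a d | a | a d d | a A; A -> a | N d S | S N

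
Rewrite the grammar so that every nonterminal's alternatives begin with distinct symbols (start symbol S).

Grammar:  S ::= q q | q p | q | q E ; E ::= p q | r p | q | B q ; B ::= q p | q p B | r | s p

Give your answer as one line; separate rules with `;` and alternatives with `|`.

S has alternatives sharing prefix 'q': factor to S → q S' with S' → q | p | ε | E.
B has alternatives sharing prefix 'q p': factor to B → q p B' with B' → ε | B.

S ::= q S'; E ::= p q | r p | q | B q; B ::= r | s p | q p B'; S' ::= q | p | ε | E; B' ::= ε | B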